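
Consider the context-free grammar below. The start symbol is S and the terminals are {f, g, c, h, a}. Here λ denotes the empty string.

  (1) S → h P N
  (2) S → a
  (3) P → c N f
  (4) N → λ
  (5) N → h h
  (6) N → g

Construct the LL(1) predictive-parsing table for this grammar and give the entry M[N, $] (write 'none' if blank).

FIRST(S) = {a, h}
FIRST(P) = {c}
FIRST(N) = {λ, g, h}
FOLLOW(S) includes $ since S is the start symbol.
FOLLOW(S): S appears on no right-hand side. Thus FOLLOW(S) = {$}.
FOLLOW(N): in S→h P N, the suffix after N is empty, so FOLLOW(N) ⊇ FOLLOW(S) = {$}; in P→c N f, N is followed by f with FIRST {f}. Thus FOLLOW(N) = {$, f}.
For N → λ: FIRST(λ) = {λ}, so it goes in M[N, t] for t ∈ {}; since λ ∈ FIRST, also for every t ∈ FOLLOW(N) = {$, f}.
For N → h h: FIRST(h h) = {h}, so it goes in M[N, t] for t ∈ {h}.
For N → g: FIRST(g) = {g}, so it goes in M[N, t] for t ∈ {g}.

N → λ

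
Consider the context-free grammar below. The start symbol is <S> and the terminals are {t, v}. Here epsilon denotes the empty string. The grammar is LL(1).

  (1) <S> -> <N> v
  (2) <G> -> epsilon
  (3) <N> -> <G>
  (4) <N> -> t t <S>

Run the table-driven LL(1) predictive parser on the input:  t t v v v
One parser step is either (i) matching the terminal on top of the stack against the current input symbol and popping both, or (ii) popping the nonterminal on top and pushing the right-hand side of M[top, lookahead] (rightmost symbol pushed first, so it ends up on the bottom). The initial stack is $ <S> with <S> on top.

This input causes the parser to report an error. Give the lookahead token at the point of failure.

      Stack        Input        Action
   1  $ <S>        t t v v v $  expand <S> -> <N> v
   2  $ v <N>      t t v v v $  expand <N> -> t t <S>
   3  $ v <S> t t  t t v v v $  match t
   4  $ v <S> t    t v v v $    match t
   5  $ v <S>      v v v $      expand <S> -> <N> v
   6  $ v v <N>    v v v $      expand <N> -> <G>
   7  $ v v <G>    v v v $      expand <G> -> epsilon
   8  $ v v        v v v $      match v
   9  $ v          v v $        match v
  10  $            v $          error: stack empty but input remains

v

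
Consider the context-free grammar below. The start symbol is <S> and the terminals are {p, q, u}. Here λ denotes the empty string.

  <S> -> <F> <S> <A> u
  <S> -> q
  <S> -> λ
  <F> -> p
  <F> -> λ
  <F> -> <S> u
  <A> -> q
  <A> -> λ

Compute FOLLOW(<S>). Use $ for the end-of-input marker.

{$, q, u}

FIRST(<A>) = {λ, q}
FIRST(<S>) = {λ, p, q, u}  (via <F> <S> <A> u)
FIRST(<F>) = {λ, p, q, u}  (via <S> u)
FOLLOW(<S>) includes $ since <S> is the start symbol.
FOLLOW(<S>): in <S>-><F> <S> <A> u, <S> is followed by <A> u with FIRST {q, u}; in <F>-><S> u, <S> is followed by u with FIRST {u}. Thus FOLLOW(<S>) = {$, q, u}.
FOLLOW(<F>): in <S>-><F> <S> <A> u, <F> is followed by <S> <A> u with FIRST {p, q, u}. Thus FOLLOW(<F>) = {p, q, u}.
FOLLOW(<A>): in <S>-><F> <S> <A> u, <A> is followed by u with FIRST {u}. Thus FOLLOW(<A>) = {u}.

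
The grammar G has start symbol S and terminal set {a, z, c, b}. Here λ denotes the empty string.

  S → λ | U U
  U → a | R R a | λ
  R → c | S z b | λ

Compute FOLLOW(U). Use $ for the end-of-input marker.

FIRST(S): from S→λ we get {λ}; from S→U U we get {λ, a, c, z}. So FIRST(S) = {λ, a, c, z}.
FIRST(R): from R→c we get {c}; from R→S z b we get {a, c, z}; from R→λ we get {λ}. So FIRST(R) = {λ, a, c, z}.
FIRST(U): from U→a we get {a}; from U→R R a we get {a, c, z}; from U→λ we get {λ}. So FIRST(U) = {λ, a, c, z}.
FOLLOW(S) includes $ since S is the start symbol.
FOLLOW(S): in R→S z b, S is followed by z b with FIRST {z}. Thus FOLLOW(S) = {$, z}.
FOLLOW(U): in S→U U (occurrence 1), U is followed by U with FIRST {λ, a, c, z}; in S→U U (occurrence 1), the suffix after U is nullable, so FOLLOW(U) ⊇ FOLLOW(S) = {$, z}; in S→U U (occurrence 2), the suffix after U is empty, so FOLLOW(U) ⊇ FOLLOW(S) = {$, z}. Thus FOLLOW(U) = {$, a, c, z}.
FOLLOW(R): in U→R R a (occurrence 1), R is followed by R a with FIRST {a, c, z}; in U→R R a (occurrence 2), R is followed by a with FIRST {a}. Thus FOLLOW(R) = {a, c, z}.

{$, a, c, z}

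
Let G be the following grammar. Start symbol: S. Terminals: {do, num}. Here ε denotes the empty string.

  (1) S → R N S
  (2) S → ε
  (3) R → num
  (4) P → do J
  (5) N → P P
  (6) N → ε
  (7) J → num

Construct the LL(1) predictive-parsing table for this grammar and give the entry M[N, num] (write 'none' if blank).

FIRST(R): from R→num we get {num}. So FIRST(R) = {num}.
FIRST(P): from P→do J we get {do}. So FIRST(P) = {do}.
FIRST(J): from J→num we get {num}. So FIRST(J) = {num}.
FIRST(S): from S→R N S we get {num}; from S→ε we get {ε}. So FIRST(S) = {ε, num}.
FIRST(N): from N→P P we get {do}; from N→ε we get {ε}. So FIRST(N) = {ε, do}.
FOLLOW(S) includes $ since S is the start symbol.
FOLLOW(S): in S→R N S, the suffix after S is empty (adds nothing new). Thus FOLLOW(S) = {$}.
FOLLOW(N): in S→R N S, N is followed by S with FIRST {ε, num}; in S→R N S, the suffix after N is nullable, so FOLLOW(N) ⊇ FOLLOW(S) = {$}. Thus FOLLOW(N) = {$, num}.
For N → P P: FIRST(P P) = {do}, so it goes in M[N, t] for t ∈ {do}.
For N → ε: FIRST(ε) = {ε}, so it goes in M[N, t] for t ∈ {}; since ε ∈ FIRST, also for every t ∈ FOLLOW(N) = {$, num}.

N → ε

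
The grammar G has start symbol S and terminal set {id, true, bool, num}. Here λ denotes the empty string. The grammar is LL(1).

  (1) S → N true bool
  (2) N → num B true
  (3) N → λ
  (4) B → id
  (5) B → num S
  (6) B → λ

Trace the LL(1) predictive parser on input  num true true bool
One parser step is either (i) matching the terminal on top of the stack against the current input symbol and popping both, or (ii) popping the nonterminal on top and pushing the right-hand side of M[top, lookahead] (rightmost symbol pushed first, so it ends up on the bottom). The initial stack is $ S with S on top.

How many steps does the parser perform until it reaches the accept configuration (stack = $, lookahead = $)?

     Stack                   Input                 Action
  1  $ S                     num true true bool $  expand S → N true bool
  2  $ bool true N           num true true bool $  expand N → num B true
  3  $ bool true true B num  num true true bool $  match num
  4  $ bool true true B      true true bool $      expand B → λ
  5  $ bool true true        true true bool $      match true
  6  $ bool true             true bool $           match true
  7  $ bool                  bool $                match bool
Accept reached after 7 steps.

7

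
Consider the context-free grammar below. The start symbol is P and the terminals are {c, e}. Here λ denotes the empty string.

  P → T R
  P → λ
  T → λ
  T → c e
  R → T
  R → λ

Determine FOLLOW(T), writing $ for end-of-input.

FIRST(T) = {λ, c}
FIRST(R) = {λ, c}  (via T)
FIRST(P) = {λ, c}  (via T R)
FOLLOW(P) includes $ since P is the start symbol.
FOLLOW(P): P appears on no right-hand side. Thus FOLLOW(P) = {$}.
FOLLOW(R): in P→T R, the suffix after R is empty, so FOLLOW(R) ⊇ FOLLOW(P) = {$}. Thus FOLLOW(R) = {$}.
FOLLOW(T): in P→T R, T is followed by R with FIRST {λ, c}; in P→T R, the suffix after T is nullable, so FOLLOW(T) ⊇ FOLLOW(P) = {$}; in R→T, the suffix after T is empty, so FOLLOW(T) ⊇ FOLLOW(R) = {$}. Thus FOLLOW(T) = {$, c}.

{$, c}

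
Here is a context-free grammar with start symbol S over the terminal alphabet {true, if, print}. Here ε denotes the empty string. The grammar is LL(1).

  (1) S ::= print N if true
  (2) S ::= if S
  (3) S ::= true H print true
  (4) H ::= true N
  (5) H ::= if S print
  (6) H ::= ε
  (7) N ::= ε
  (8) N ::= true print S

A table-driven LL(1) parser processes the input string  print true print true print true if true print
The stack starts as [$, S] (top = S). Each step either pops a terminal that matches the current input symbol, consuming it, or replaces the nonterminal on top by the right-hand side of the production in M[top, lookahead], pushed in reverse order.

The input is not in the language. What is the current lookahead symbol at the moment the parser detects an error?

      Stack                        Input                                             Action
   1  $ S                          print true print true print true if true print $  expand S ::= print N if true
   2  $ true if N print            print true print true print true if true print $  match print
   3  $ true if N                  true print true print true if true print $        expand N ::= true print S
   4  $ true if S print true       true print true print true if true print $        match true
   5  $ true if S print            print true print true if true print $             match print
   6  $ true if S                  true print true if true print $                   expand S ::= true H print true
   7  $ true if true print H true  true print true if true print $                   match true
   8  $ true if true print H       print true if true print $                        expand H ::= ε
   9  $ true if true print         print true if true print $                        match print
  10  $ true if true               true if true print $                              match true
  11  $ true if                    if true print $                                   match if
  12  $ true                       true print $                                      match true
  13  $                            print $                                           error: stack empty but input remains

print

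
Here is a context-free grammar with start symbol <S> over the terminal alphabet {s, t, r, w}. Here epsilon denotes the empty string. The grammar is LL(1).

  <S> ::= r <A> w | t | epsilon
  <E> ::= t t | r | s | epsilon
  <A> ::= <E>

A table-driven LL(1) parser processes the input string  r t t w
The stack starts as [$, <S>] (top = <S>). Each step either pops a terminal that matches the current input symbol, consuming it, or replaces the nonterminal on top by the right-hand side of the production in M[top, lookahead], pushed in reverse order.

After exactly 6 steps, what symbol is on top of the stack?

w

     Stack      Input      Action
  1  $ <S>      r t t w $  expand <S> ::= r <A> w
  2  $ w <A> r  r t t w $  match r
  3  $ w <A>    t t w $    expand <A> ::= <E>
  4  $ w <E>    t t w $    expand <E> ::= t t
  5  $ w t t    t t w $    match t
  6  $ w t      t w $      match t
Stack after step 6: $ w (top = w).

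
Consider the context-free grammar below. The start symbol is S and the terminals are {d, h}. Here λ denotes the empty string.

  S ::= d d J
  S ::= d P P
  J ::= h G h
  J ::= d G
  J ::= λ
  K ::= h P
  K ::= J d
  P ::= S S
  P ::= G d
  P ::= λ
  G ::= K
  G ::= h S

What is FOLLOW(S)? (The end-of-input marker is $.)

FIRST(S): from S::=d d J we get {d}; from S::=d P P we get {d}. So FIRST(S) = {d}.
FIRST(J): from J::=h G h we get {h}; from J::=d G we get {d}; from J::=λ we get {λ}. So FIRST(J) = {λ, d, h}.
FIRST(K): from K::=h P we get {h}; from K::=J d we get {d, h}. So FIRST(K) = {d, h}.
FIRST(G): from G::=K we get {d, h}; from G::=h S we get {h}. So FIRST(G) = {d, h}.
FIRST(P): from P::=S S we get {d}; from P::=G d we get {d, h}; from P::=λ we get {λ}. So FIRST(P) = {λ, d, h}.
FOLLOW(S) includes $ since S is the start symbol.
FOLLOW(S): in P::=S S (occurrence 1), S is followed by S with FIRST {d}; in P::=S S (occurrence 2), the suffix after S is empty, so FOLLOW(S) ⊇ FOLLOW(P) = {$, d, h}; in G::=h S, the suffix after S is empty, so FOLLOW(S) ⊇ FOLLOW(G) = {$, d, h}. Thus FOLLOW(S) = {$, d, h}.
FOLLOW(J): in S::=d d J, the suffix after J is empty, so FOLLOW(J) ⊇ FOLLOW(S) = {$, d, h}; in K::=J d, J is followed by d with FIRST {d}. Thus FOLLOW(J) = {$, d, h}.
FOLLOW(G): in J::=h G h, G is followed by h with FIRST {h}; in J::=d G, the suffix after G is empty, so FOLLOW(G) ⊇ FOLLOW(J) = {$, d, h}; in P::=G d, G is followed by d with FIRST {d}. Thus FOLLOW(G) = {$, d, h}.
FOLLOW(K): in G::=K, the suffix after K is empty, so FOLLOW(K) ⊇ FOLLOW(G) = {$, d, h}. Thus FOLLOW(K) = {$, d, h}.
FOLLOW(P): in S::=d P P (occurrence 1), P is followed by P with FIRST {λ, d, h}; in S::=d P P (occurrence 1), the suffix after P is nullable, so FOLLOW(P) ⊇ FOLLOW(S) = {$, d, h}; in S::=d P P (occurrence 2), the suffix after P is empty, so FOLLOW(P) ⊇ FOLLOW(S) = {$, d, h}; in K::=h P, the suffix after P is empty, so FOLLOW(P) ⊇ FOLLOW(K) = {$, d, h}. Thus FOLLOW(P) = {$, d, h}.

{$, d, h}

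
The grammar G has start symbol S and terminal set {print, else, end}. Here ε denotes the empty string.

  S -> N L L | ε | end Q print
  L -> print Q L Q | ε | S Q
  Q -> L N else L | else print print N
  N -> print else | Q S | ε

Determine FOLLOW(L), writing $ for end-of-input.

FIRST(S) = {ε, else, end, print}  (via N L L)
FIRST(L) = {ε, else, end, print}  (via S Q)
FIRST(Q) = {else, end, print}  (via L N else L)
FIRST(N) = {ε, else, end, print}  (via Q S)
FOLLOW(S) includes $ since S is the start symbol.
FOLLOW(S): in L->S Q, S is followed by Q with FIRST {else, end, print}; in N->Q S, the suffix after S is empty, so FOLLOW(S) ⊇ FOLLOW(N) = {$, else, end, print}. Thus FOLLOW(S) = {$, else, end, print}.
FOLLOW(L): in S->N L L (occurrence 1), L is followed by L with FIRST {ε, else, end, print}; in S->N L L (occurrence 1), the suffix after L is nullable, so FOLLOW(L) ⊇ FOLLOW(S) = {$, else, end, print}; in S->N L L (occurrence 2), the suffix after L is empty, so FOLLOW(L) ⊇ FOLLOW(S) = {$, else, end, print}; in L->print Q L Q, L is followed by Q with FIRST {else, end, print}; in Q->L N else L (occurrence 1), L is followed by N else L with FIRST {else, end, print}; in Q->L N else L (occurrence 2), the suffix after L is empty, so FOLLOW(L) ⊇ FOLLOW(Q) = {$, else, end, print}. Thus FOLLOW(L) = {$, else, end, print}.
FOLLOW(Q): in S->end Q print, Q is followed by print with FIRST {print}; in L->print Q L Q (occurrence 1), Q is followed by L Q with FIRST {else, end, print}; in L->print Q L Q (occurrence 2), the suffix after Q is empty, so FOLLOW(Q) ⊇ FOLLOW(L) = {$, else, end, print}; in L->S Q, the suffix after Q is empty, so FOLLOW(Q) ⊇ FOLLOW(L) = {$, else, end, print}; in N->Q S, Q is followed by S with FIRST {ε, else, end, print}; in N->Q S, the suffix after Q is nullable, so FOLLOW(Q) ⊇ FOLLOW(N) = {$, else, end, print}. Thus FOLLOW(Q) = {$, else, end, print}.
FOLLOW(N): in S->N L L, N is followed by L L with FIRST {ε, else, end, print}; in S->N L L, the suffix after N is nullable, so FOLLOW(N) ⊇ FOLLOW(S) = {$, else, end, print}; in Q->L N else L, N is followed by else L with FIRST {else}; in Q->else print print N, the suffix after N is empty, so FOLLOW(N) ⊇ FOLLOW(Q) = {$, else, end, print}. Thus FOLLOW(N) = {$, else, end, print}.

{$, else, end, print}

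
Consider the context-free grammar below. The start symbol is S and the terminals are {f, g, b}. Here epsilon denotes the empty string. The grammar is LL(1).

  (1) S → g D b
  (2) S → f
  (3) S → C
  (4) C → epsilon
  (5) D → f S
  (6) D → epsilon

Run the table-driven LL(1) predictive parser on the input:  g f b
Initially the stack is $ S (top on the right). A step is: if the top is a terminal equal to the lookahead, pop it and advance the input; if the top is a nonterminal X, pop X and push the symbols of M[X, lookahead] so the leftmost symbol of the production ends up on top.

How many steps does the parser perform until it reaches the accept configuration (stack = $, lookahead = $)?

7

     Stack    Input    Action
  1  $ S      g f b $  expand S → g D b
  2  $ b D g  g f b $  match g
  3  $ b D    f b $    expand D → f S
  4  $ b S f  f b $    match f
  5  $ b S    b $      expand S → C
  6  $ b C    b $      expand C → epsilon
  7  $ b      b $      match b
Accept reached after 7 steps.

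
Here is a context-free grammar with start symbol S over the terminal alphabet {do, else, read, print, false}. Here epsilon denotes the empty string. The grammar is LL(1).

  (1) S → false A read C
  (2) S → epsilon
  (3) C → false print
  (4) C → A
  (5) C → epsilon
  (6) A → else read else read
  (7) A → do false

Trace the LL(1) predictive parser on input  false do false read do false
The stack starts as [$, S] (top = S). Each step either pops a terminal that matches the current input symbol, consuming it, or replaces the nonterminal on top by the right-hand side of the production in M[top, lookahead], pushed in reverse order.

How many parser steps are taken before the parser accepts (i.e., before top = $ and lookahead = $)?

10

step 1: stack=$ S  input=false do false read do false $  — expand S → false A read C
step 2: stack=$ C read A false  input=false do false read do false $  — match false
step 3: stack=$ C read A  input=do false read do false $  — expand A → do false
step 4: stack=$ C read false do  input=do false read do false $  — match do
step 5: stack=$ C read false  input=false read do false $  — match false
step 6: stack=$ C read  input=read do false $  — match read
step 7: stack=$ C  input=do false $  — expand C → A
step 8: stack=$ A  input=do false $  — expand A → do false
step 9: stack=$ false do  input=do false $  — match do
step 10: stack=$ false  input=false $  — match false
Accept reached after 10 steps.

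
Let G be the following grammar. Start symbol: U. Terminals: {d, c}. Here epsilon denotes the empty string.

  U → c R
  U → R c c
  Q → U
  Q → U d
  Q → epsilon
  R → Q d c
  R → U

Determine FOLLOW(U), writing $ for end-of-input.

FIRST(U): from U→c R we get {c}; from U→R c c we get {c, d}. So FIRST(U) = {c, d}.
FIRST(Q): from Q→U we get {c, d}; from Q→U d we get {c, d}; from Q→epsilon we get {epsilon}. So FIRST(Q) = {epsilon, c, d}.
FIRST(R): from R→Q d c we get {c, d}; from R→U we get {c, d}. So FIRST(R) = {c, d}.
FOLLOW(U) includes $ since U is the start symbol.
FOLLOW(Q): in R→Q d c, Q is followed by d c with FIRST {d}. Thus FOLLOW(Q) = {d}.
FOLLOW(U): in Q→U, the suffix after U is empty, so FOLLOW(U) ⊇ FOLLOW(Q) = {d}; in Q→U d, U is followed by d with FIRST {d}; in R→U, the suffix after U is empty, so FOLLOW(U) ⊇ FOLLOW(R) = {$, c, d}. Thus FOLLOW(U) = {$, c, d}.
FOLLOW(R): in U→c R, the suffix after R is empty, so FOLLOW(R) ⊇ FOLLOW(U) = {$, c, d}; in U→R c c, R is followed by c c with FIRST {c}. Thus FOLLOW(R) = {$, c, d}.

{$, c, d}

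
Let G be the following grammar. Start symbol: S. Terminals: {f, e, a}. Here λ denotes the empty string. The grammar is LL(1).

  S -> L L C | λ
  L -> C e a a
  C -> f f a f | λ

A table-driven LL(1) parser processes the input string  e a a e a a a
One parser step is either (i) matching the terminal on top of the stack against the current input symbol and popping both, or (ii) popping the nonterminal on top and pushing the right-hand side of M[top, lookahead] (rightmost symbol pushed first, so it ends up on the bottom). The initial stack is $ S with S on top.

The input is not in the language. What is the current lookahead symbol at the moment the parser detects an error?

a

step 1: stack=$ S  input=e a a e a a a $  — expand S -> L L C
step 2: stack=$ C L L  input=e a a e a a a $  — expand L -> C e a a
step 3: stack=$ C L a a e C  input=e a a e a a a $  — expand C -> λ
step 4: stack=$ C L a a e  input=e a a e a a a $  — match e
step 5: stack=$ C L a a  input=a a e a a a $  — match a
step 6: stack=$ C L a  input=a e a a a $  — match a
step 7: stack=$ C L  input=e a a a $  — expand L -> C e a a
step 8: stack=$ C a a e C  input=e a a a $  — expand C -> λ
step 9: stack=$ C a a e  input=e a a a $  — match e
step 10: stack=$ C a a  input=a a a $  — match a
step 11: stack=$ C a  input=a a $  — match a
step 12: stack=$ C  input=a $  — error: M[C, a] is empty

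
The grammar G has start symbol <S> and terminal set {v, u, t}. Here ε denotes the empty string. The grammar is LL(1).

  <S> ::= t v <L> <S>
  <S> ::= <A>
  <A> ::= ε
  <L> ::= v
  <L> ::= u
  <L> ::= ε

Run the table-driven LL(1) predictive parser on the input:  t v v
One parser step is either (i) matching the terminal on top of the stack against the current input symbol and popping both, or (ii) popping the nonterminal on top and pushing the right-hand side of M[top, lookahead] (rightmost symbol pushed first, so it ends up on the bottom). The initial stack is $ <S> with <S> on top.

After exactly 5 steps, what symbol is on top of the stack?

<S>

step 1: stack=$ <S>  input=t v v $  — expand <S> ::= t v <L> <S>
step 2: stack=$ <S> <L> v t  input=t v v $  — match t
step 3: stack=$ <S> <L> v  input=v v $  — match v
step 4: stack=$ <S> <L>  input=v $  — expand <L> ::= v
step 5: stack=$ <S> v  input=v $  — match v
Stack after step 5: $ <S> (top = <S>).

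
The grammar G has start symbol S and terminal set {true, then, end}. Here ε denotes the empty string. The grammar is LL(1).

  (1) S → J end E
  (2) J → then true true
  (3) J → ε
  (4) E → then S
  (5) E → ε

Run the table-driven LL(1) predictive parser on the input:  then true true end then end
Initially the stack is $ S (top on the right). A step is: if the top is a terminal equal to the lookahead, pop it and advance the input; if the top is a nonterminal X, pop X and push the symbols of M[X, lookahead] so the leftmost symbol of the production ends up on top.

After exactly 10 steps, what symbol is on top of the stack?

      Stack                   Input                          Action
   1  $ S                     then true true end then end $  expand S → J end E
   2  $ E end J               then true true end then end $  expand J → then true true
   3  $ E end true true then  then true true end then end $  match then
   4  $ E end true true       true true end then end $       match true
   5  $ E end true            true end then end $            match true
   6  $ E end                 end then end $                 match end
   7  $ E                     then end $                     expand E → then S
   8  $ S then                then end $                     match then
   9  $ S                     end $                          expand S → J end E
  10  $ E end J               end $                          expand J → ε
Stack after step 10: $ E end (top = end).

end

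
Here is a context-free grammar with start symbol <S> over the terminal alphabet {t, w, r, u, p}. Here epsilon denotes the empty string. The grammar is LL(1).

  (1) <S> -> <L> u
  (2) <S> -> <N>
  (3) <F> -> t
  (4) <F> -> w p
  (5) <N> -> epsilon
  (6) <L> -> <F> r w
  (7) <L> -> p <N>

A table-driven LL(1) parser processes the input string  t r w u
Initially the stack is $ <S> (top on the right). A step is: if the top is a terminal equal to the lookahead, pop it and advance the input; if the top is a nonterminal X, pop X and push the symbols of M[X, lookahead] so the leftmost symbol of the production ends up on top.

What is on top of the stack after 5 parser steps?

w

     Stack        Input      Action
  1  $ <S>        t r w u $  expand <S> -> <L> u
  2  $ u <L>      t r w u $  expand <L> -> <F> r w
  3  $ u w r <F>  t r w u $  expand <F> -> t
  4  $ u w r t    t r w u $  match t
  5  $ u w r      r w u $    match r
Stack after step 5: $ u w (top = w).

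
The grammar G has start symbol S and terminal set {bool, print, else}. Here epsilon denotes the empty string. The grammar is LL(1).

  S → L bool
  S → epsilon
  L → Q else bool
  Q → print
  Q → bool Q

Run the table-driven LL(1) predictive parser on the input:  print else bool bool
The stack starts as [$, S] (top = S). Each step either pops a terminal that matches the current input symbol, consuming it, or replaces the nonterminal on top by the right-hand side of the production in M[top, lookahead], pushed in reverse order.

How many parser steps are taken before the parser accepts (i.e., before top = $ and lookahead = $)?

7

     Stack                   Input                   Action
  1  $ S                     print else bool bool $  expand S → L bool
  2  $ bool L                print else bool bool $  expand L → Q else bool
  3  $ bool bool else Q      print else bool bool $  expand Q → print
  4  $ bool bool else print  print else bool bool $  match print
  5  $ bool bool else        else bool bool $        match else
  6  $ bool bool             bool bool $             match bool
  7  $ bool                  bool $                  match bool
Accept reached after 7 steps.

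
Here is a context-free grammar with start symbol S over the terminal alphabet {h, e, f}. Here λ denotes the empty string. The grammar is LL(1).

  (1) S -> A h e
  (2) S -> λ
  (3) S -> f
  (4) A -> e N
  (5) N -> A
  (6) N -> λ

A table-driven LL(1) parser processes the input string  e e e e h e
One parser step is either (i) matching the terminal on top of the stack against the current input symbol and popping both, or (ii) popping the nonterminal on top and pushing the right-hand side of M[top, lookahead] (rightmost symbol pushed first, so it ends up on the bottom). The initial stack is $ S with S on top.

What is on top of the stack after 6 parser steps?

step 1: stack=$ S  input=e e e e h e $  — expand S -> A h e
step 2: stack=$ e h A  input=e e e e h e $  — expand A -> e N
step 3: stack=$ e h N e  input=e e e e h e $  — match e
step 4: stack=$ e h N  input=e e e h e $  — expand N -> A
step 5: stack=$ e h A  input=e e e h e $  — expand A -> e N
step 6: stack=$ e h N e  input=e e e h e $  — match e
Stack after step 6: $ e h N (top = N).

N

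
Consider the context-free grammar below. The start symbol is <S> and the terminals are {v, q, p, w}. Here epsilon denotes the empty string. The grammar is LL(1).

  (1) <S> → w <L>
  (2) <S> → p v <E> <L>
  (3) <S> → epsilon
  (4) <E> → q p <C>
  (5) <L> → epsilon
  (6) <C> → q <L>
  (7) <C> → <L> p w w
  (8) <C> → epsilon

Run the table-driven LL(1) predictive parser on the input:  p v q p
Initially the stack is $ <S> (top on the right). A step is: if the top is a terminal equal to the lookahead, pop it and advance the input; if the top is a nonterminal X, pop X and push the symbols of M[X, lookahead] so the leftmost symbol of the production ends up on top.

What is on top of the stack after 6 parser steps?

step 1: stack=$ <S>  input=p v q p $  — expand <S> → p v <E> <L>
step 2: stack=$ <L> <E> v p  input=p v q p $  — match p
step 3: stack=$ <L> <E> v  input=v q p $  — match v
step 4: stack=$ <L> <E>  input=q p $  — expand <E> → q p <C>
step 5: stack=$ <L> <C> p q  input=q p $  — match q
step 6: stack=$ <L> <C> p  input=p $  — match p
Stack after step 6: $ <L> <C> (top = <C>).

<C>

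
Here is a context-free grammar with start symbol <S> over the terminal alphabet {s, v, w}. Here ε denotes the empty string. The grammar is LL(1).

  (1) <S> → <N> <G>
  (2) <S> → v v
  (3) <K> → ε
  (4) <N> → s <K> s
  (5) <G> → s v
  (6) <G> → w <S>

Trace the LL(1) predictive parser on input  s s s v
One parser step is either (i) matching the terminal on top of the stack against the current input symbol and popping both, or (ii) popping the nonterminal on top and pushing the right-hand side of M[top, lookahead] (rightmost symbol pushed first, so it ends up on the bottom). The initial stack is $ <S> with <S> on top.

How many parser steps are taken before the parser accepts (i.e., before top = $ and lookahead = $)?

8

step 1: stack=$ <S>  input=s s s v $  — expand <S> → <N> <G>
step 2: stack=$ <G> <N>  input=s s s v $  — expand <N> → s <K> s
step 3: stack=$ <G> s <K> s  input=s s s v $  — match s
step 4: stack=$ <G> s <K>  input=s s v $  — expand <K> → ε
step 5: stack=$ <G> s  input=s s v $  — match s
step 6: stack=$ <G>  input=s v $  — expand <G> → s v
step 7: stack=$ v s  input=s v $  — match s
step 8: stack=$ v  input=v $  — match v
Accept reached after 8 steps.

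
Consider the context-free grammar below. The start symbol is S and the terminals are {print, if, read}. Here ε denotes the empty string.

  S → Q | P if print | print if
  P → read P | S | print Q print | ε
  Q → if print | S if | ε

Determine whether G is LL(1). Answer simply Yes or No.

No

FIRST(S) = {ε, if, print, read}
FIRST(P) = {ε, if, print, read}
FIRST(Q) = {ε, if, print, read}
FOLLOW(S) = {$, if}
FOLLOW(P) = {if}
FOLLOW(Q) = {$, if, print}
Cell M[P, if] receives both P → S and P → ε — the grammar is not LL(1).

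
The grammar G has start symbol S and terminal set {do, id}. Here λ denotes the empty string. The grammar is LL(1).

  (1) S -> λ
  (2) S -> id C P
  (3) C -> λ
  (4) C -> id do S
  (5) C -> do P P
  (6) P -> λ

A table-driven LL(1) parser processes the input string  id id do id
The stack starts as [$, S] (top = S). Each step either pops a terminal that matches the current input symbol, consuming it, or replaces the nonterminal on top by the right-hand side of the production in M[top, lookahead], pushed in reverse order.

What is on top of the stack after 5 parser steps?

     Stack        Input          Action
  1  $ S          id id do id $  expand S -> id C P
  2  $ P C id     id id do id $  match id
  3  $ P C        id do id $     expand C -> id do S
  4  $ P S do id  id do id $     match id
  5  $ P S do     do id $        match do
Stack after step 5: $ P S (top = S).

S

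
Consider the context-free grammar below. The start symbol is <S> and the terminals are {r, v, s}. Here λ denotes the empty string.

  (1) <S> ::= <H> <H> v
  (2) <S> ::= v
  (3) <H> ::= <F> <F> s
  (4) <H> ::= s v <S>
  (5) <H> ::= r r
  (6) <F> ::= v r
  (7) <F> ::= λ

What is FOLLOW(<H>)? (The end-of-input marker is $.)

{r, s, v}

FIRST(<F>) = {λ, v}
FIRST(<H>) = {r, s, v}  (via <F> <F> s)
FIRST(<S>) = {r, s, v}  (via <H> <H> v)
FOLLOW(<S>) includes $ since <S> is the start symbol.
FOLLOW(<H>): in <S>::=<H> <H> v (occurrence 1), <H> is followed by <H> v with FIRST {r, s, v}; in <S>::=<H> <H> v (occurrence 2), <H> is followed by v with FIRST {v}. Thus FOLLOW(<H>) = {r, s, v}.
FOLLOW(<S>): in <H>::=s v <S>, the suffix after <S> is empty, so FOLLOW(<S>) ⊇ FOLLOW(<H>) = {r, s, v}. Thus FOLLOW(<S>) = {$, r, s, v}.
FOLLOW(<F>): in <H>::=<F> <F> s (occurrence 1), <F> is followed by <F> s with FIRST {s, v}; in <H>::=<F> <F> s (occurrence 2), <F> is followed by s with FIRST {s}. Thus FOLLOW(<F>) = {s, v}.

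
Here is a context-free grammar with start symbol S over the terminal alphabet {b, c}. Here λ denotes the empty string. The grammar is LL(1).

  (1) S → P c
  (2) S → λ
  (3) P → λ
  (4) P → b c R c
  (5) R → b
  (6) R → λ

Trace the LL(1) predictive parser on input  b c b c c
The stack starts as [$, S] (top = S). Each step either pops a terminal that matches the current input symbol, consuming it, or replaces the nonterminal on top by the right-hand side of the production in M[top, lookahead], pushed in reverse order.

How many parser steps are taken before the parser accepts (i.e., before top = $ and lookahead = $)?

     Stack        Input        Action
  1  $ S          b c b c c $  expand S → P c
  2  $ c P        b c b c c $  expand P → b c R c
  3  $ c c R c b  b c b c c $  match b
  4  $ c c R c    c b c c $    match c
  5  $ c c R      b c c $      expand R → b
  6  $ c c b      b c c $      match b
  7  $ c c        c c $        match c
  8  $ c          c $          match c
Accept reached after 8 steps.

8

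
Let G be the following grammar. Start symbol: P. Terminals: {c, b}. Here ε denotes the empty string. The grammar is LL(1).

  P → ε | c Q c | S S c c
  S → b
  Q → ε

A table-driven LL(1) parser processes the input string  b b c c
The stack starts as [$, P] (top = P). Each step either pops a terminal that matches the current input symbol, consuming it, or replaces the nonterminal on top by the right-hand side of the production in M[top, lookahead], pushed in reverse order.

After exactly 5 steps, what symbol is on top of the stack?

c

step 1: stack=$ P  input=b b c c $  — expand P → S S c c
step 2: stack=$ c c S S  input=b b c c $  — expand S → b
step 3: stack=$ c c S b  input=b b c c $  — match b
step 4: stack=$ c c S  input=b c c $  — expand S → b
step 5: stack=$ c c b  input=b c c $  — match b
Stack after step 5: $ c c (top = c).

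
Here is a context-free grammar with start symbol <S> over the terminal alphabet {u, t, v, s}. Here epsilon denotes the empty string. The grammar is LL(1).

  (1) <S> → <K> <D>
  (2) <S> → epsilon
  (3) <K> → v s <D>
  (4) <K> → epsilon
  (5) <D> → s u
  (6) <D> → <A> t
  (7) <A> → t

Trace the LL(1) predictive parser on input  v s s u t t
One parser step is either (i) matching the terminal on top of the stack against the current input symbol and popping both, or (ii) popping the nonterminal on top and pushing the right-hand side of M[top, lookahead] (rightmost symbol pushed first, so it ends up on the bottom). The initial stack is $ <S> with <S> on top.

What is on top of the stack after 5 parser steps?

     Stack          Input          Action
  1  $ <S>          v s s u t t $  expand <S> → <K> <D>
  2  $ <D> <K>      v s s u t t $  expand <K> → v s <D>
  3  $ <D> <D> s v  v s s u t t $  match v
  4  $ <D> <D> s    s s u t t $    match s
  5  $ <D> <D>      s u t t $      expand <D> → s u
Stack after step 5: $ <D> u s (top = s).

s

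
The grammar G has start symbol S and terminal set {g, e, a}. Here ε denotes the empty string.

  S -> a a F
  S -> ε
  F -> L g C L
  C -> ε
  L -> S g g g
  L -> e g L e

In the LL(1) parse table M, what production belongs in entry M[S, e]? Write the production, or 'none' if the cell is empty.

none

FIRST(S): from S->a a F we get {a}; from S->ε we get {ε}. So FIRST(S) = {ε, a}.
FIRST(C): from C->ε we get {ε}. So FIRST(C) = {ε}.
FIRST(L): from L->S g g g we get {a, g}; from L->e g L e we get {e}. So FIRST(L) = {a, e, g}.
FIRST(F): from F->L g C L we get {a, e, g}. So FIRST(F) = {a, e, g}.
FOLLOW(S) includes $ since S is the start symbol.
FOLLOW(S): in L->S g g g, S is followed by g g g with FIRST {g}. Thus FOLLOW(S) = {$, g}.
For S -> a a F: FIRST(a a F) = {a}, so it goes in M[S, t] for t ∈ {a}.
For S -> ε: FIRST(ε) = {ε}, so it goes in M[S, t] for t ∈ {}; since ε ∈ FIRST, also for every t ∈ FOLLOW(S) = {$, g}.
None of these place a production in M[S, e].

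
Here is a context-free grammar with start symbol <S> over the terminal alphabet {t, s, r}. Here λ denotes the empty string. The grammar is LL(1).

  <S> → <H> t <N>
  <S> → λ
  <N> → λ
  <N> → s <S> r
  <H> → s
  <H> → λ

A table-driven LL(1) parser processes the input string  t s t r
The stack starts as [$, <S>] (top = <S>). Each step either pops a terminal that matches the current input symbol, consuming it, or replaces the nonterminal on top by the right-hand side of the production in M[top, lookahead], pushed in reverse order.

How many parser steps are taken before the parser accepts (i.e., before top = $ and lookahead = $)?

      Stack          Input      Action
   1  $ <S>          t s t r $  expand <S> → <H> t <N>
   2  $ <N> t <H>    t s t r $  expand <H> → λ
   3  $ <N> t        t s t r $  match t
   4  $ <N>          s t r $    expand <N> → s <S> r
   5  $ r <S> s      s t r $    match s
   6  $ r <S>        t r $      expand <S> → <H> t <N>
   7  $ r <N> t <H>  t r $      expand <H> → λ
   8  $ r <N> t      t r $      match t
   9  $ r <N>        r $        expand <N> → λ
  10  $ r            r $        match r
Accept reached after 10 steps.

10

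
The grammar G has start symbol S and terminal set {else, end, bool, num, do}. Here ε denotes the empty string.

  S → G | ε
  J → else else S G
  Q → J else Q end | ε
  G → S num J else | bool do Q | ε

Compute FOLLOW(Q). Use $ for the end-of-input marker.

FIRST(J): from J→else else S G we get {else}. So FIRST(J) = {else}.
FIRST(Q): from Q→J else Q end we get {else}; from Q→ε we get {ε}. So FIRST(Q) = {ε, else}.
FIRST(S): from S→G we get {ε, bool, num}; from S→ε we get {ε}. So FIRST(S) = {ε, bool, num}.
FIRST(G): from G→S num J else we get {bool, num}; from G→bool do Q we get {bool}; from G→ε we get {ε}. So FIRST(G) = {ε, bool, num}.
FOLLOW(S) includes $ since S is the start symbol.
FOLLOW(J): in Q→J else Q end, J is followed by else Q end with FIRST {else}; in G→S num J else, J is followed by else with FIRST {else}. Thus FOLLOW(J) = {else}.
FOLLOW(S): in J→else else S G, S is followed by G with FIRST {ε, bool, num}; in J→else else S G, the suffix after S is nullable, so FOLLOW(S) ⊇ FOLLOW(J) = {else}; in G→S num J else, S is followed by num J else with FIRST {num}. Thus FOLLOW(S) = {$, bool, else, num}.
FOLLOW(G): in S→G, the suffix after G is empty, so FOLLOW(G) ⊇ FOLLOW(S) = {$, bool, else, num}; in J→else else S G, the suffix after G is empty, so FOLLOW(G) ⊇ FOLLOW(J) = {else}. Thus FOLLOW(G) = {$, bool, else, num}.
FOLLOW(Q): in Q→J else Q end, Q is followed by end with FIRST {end}; in G→bool do Q, the suffix after Q is empty, so FOLLOW(Q) ⊇ FOLLOW(G) = {$, bool, else, num}. Thus FOLLOW(Q) = {$, bool, else, end, num}.

{$, bool, else, end, num}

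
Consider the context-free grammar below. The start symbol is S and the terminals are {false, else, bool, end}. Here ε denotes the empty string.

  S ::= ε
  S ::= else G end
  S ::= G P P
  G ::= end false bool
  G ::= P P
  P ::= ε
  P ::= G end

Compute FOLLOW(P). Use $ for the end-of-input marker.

{$, end}

FIRST(S) = {ε, else, end}  (via G P P)
FIRST(G) = {ε, end}  (via P P)
FIRST(P) = {ε, end}  (via G end)
FOLLOW(S) includes $ since S is the start symbol.
FOLLOW(S): S appears on no right-hand side. Thus FOLLOW(S) = {$}.
FOLLOW(G): in S::=else G end, G is followed by end with FIRST {end}; in S::=G P P, G is followed by P P with FIRST {ε, end}; in S::=G P P, the suffix after G is nullable, so FOLLOW(G) ⊇ FOLLOW(S) = {$}; in P::=G end, G is followed by end with FIRST {end}. Thus FOLLOW(G) = {$, end}.
FOLLOW(P): in S::=G P P (occurrence 1), P is followed by P with FIRST {ε, end}; in S::=G P P (occurrence 1), the suffix after P is nullable, so FOLLOW(P) ⊇ FOLLOW(S) = {$}; in S::=G P P (occurrence 2), the suffix after P is empty, so FOLLOW(P) ⊇ FOLLOW(S) = {$}; in G::=P P (occurrence 1), P is followed by P with FIRST {ε, end}; in G::=P P (occurrence 1), the suffix after P is nullable, so FOLLOW(P) ⊇ FOLLOW(G) = {$, end}; in G::=P P (occurrence 2), the suffix after P is empty, so FOLLOW(P) ⊇ FOLLOW(G) = {$, end}. Thus FOLLOW(P) = {$, end}.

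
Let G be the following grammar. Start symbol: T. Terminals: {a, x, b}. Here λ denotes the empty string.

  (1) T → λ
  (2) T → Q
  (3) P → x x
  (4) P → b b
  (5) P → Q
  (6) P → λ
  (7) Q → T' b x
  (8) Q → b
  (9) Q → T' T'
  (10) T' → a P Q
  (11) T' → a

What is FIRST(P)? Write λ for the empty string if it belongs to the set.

{λ, a, b, x}

FIRST(T'): from T'→a P Q we get {a}; from T'→a we get {a}. So FIRST(T') = {a}.
FIRST(Q): from Q→T' b x we get {a}; from Q→b we get {b}; from Q→T' T' we get {a}. So FIRST(Q) = {a, b}.
FIRST(T): from T→λ we get {λ}; from T→Q we get {a, b}. So FIRST(T) = {λ, a, b}.
FIRST(P): from P→x x we get {x}; from P→b b we get {b}; from P→Q we get {a, b}; from P→λ we get {λ}. So FIRST(P) = {λ, a, b, x}.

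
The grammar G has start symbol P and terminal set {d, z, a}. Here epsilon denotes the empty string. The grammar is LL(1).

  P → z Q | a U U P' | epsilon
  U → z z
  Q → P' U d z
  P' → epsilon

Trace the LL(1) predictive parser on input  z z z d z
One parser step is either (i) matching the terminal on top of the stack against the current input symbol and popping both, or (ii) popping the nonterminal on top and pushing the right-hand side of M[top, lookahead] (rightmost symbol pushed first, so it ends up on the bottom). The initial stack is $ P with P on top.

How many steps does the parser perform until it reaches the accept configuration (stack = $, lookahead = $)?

     Stack       Input        Action
  1  $ P         z z z d z $  expand P → z Q
  2  $ Q z       z z z d z $  match z
  3  $ Q         z z d z $    expand Q → P' U d z
  4  $ z d U P'  z z d z $    expand P' → epsilon
  5  $ z d U     z z d z $    expand U → z z
  6  $ z d z z   z z d z $    match z
  7  $ z d z     z d z $      match z
  8  $ z d       d z $        match d
  9  $ z         z $          match z
Accept reached after 9 steps.

9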